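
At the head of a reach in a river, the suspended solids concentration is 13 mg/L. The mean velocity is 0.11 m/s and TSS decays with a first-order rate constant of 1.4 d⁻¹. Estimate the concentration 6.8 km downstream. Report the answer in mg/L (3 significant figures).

Travel time t = 6.8 km / 0.11 m/s = 6800/0.11 = 6.182e+04 s = 0.7155 d.
First-order decay: C = 13·exp(−1.4·0.7155) = 13·0.3673 = 4.774 mg/L.

4.77 mg/L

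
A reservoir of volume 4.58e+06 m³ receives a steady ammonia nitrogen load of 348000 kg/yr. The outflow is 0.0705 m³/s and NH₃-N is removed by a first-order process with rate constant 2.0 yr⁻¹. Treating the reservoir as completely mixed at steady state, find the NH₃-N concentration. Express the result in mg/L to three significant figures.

Outflow Q = 0.0705 m³/s × 3.156e+07 s/yr = 2.225e+06 m³/yr.
Steady-state CSTR mass balance: W = Q·C + k·V·C, so C = W/(Q + kV).
Q + kV = 2.225e+06 + 2.0·4.58e+06 = 1.138e+07 m³/yr.
C = 348000/1.138e+07 = 0.03057 kg/m³ = 30.57 mg/L.

30.6 mg/L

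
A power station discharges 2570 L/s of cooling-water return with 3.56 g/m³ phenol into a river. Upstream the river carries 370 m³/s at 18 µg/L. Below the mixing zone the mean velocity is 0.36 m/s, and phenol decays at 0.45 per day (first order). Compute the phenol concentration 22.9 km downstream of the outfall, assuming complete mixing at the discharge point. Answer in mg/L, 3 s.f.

0.0305 mg/L

2570 L/s = 2.57 m³/s.
18 µg/L = 0.018 mg/L.
After complete mixing, C₀ = (2.57·3.56 + 370·0.018) / 372.6 = 0.04243 mg/L.
Travel time t = 2.29e+04 m / 0.36 m/s = 6.361e+04 s = 0.7362 d.
C = 0.04243·exp(−0.45·0.7362) = 0.04243·0.718 = 0.03047 mg/L.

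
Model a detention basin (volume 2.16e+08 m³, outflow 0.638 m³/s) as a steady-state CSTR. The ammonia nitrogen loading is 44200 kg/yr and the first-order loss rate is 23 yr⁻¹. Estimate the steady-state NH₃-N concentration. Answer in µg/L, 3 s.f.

8.86 µg/L

Outflow Q = 0.638 m³/s × 3.156e+07 s/yr = 2.013e+07 m³/yr.
Steady-state CSTR mass balance: W = Q·C + k·V·C, so C = W/(Q + kV).
Q + kV = 2.013e+07 + 23·2.16e+08 = 4.988e+09 m³/yr.
C = 44200/4.988e+09 = 8.861e-06 kg/m³ = 0.008861 mg/L = 8.861 µg/L.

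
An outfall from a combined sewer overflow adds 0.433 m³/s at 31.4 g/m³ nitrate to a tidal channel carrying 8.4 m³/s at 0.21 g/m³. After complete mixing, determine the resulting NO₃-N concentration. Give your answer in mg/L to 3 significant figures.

1.74 mg/L

Conservation of mass across the mixing zone: C = (0.433·31.4 + 8.4·0.21) / (0.433 + 8.4) = 15.36/8.833 = 1.739 mg/L.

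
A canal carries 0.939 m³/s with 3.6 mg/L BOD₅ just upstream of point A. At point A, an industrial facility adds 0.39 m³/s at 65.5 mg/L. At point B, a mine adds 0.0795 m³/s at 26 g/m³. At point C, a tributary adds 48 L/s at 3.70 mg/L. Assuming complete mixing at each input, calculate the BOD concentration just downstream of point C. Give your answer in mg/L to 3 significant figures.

21.4 mg/L

After input A: C = (0.939·3.6 + 0.39·65.5) / 1.329 = 21.76 mg/L.
After input B: C = (1.329·21.76 + 0.0795·26) / 1.408 = 22 mg/L.
48 L/s = 0.048 m³/s.
After input C: C = (1.408·22 + 0.048·3.7) / 1.456 = 21.4 mg/L.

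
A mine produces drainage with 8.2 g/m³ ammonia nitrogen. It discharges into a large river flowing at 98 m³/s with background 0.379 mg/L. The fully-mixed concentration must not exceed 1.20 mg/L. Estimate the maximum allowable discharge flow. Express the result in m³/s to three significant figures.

Mass balance at complete mixing: C_std·(Q_w + Q_r) = Q_w·C_e + Q_r·C_b.
Rearranging, Q_w = Q_r·(C_std − C_b)/(C_e − C_std) = 98·(1.2 − 0.379) / (8.2 − 1.2) = 11.49 m³/s.

11.5 m³/s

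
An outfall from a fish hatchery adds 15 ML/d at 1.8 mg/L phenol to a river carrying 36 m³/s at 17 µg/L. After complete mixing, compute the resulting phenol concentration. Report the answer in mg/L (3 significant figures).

15 ML/d = 0.1736 m³/s.
17 µg/L = 0.017 mg/L.
By mass balance at complete mixing, C = (0.1736·1.8 + 36·0.017) / (0.1736 + 36) = 0.9245/36.17 = 0.02556 mg/L.

0.0256 mg/L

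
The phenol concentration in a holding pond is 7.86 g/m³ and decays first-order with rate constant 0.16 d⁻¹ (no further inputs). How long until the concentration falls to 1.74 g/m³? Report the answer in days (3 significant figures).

t = ln(C₀/C)/k = ln(7.86/1.74)/0.16 = 1.508/0.16 = 9.424 d.

9.42 d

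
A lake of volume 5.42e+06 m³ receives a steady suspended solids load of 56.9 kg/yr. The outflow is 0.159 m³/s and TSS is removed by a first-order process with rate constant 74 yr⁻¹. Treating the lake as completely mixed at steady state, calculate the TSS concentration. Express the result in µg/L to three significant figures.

0.140 µg/L

Outflow Q = 0.159 m³/s × 3.156e+07 s/yr = 5.018e+06 m³/yr.
Steady-state CSTR mass balance: W = Q·C + k·V·C, so C = W/(Q + kV).
Q + kV = 5.018e+06 + 74·5.42e+06 = 4.061e+08 m³/yr.
C = 56.9/4.061e+08 = 1.401e-07 kg/m³ = 0.0001401 mg/L = 0.1401 µg/L.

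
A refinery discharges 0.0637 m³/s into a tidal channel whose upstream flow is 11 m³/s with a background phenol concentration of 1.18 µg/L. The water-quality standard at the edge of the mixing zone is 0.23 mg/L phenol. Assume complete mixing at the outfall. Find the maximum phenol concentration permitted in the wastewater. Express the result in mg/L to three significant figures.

1.18 µg/L = 0.00118 mg/L.
Mass balance: 0.23·11.06 = 0.0637·Cₑ + 11·0.00118.
Cₑ = (2.545 − 0.01298) / 0.0637 = 39.74 mg/L.

39.7 mg/L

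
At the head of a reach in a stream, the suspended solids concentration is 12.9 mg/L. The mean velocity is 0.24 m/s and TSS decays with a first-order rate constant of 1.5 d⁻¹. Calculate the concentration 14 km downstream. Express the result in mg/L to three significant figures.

Travel time t = 14 km / 0.24 m/s = 1.4e+04/0.24 = 5.833e+04 s = 0.6752 d.
First-order decay: C = 12.9·exp(−1.5·0.6752) = 12.9·0.3632 = 4.686 mg/L.

4.69 mg/L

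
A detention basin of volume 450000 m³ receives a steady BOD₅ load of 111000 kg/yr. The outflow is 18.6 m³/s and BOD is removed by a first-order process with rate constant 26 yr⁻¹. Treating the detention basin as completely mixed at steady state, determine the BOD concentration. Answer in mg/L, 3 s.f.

0.185 mg/L

Outflow Q = 18.6 m³/s × 3.156e+07 s/yr = 5.87e+08 m³/yr.
Steady-state CSTR mass balance: W = Q·C + k·V·C, so C = W/(Q + kV).
Q + kV = 5.87e+08 + 26·450000 = 5.987e+08 m³/yr.
C = 111000/5.987e+08 = 0.0001854 kg/m³ = 0.1854 mg/L.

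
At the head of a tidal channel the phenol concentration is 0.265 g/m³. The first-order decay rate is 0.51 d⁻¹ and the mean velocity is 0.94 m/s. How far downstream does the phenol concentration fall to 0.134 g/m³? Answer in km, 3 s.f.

From C = C₀·e^(−kt), t = ln(C₀/C)/k = ln(0.265/0.134)/0.51 = 0.6819/0.51 = 1.337 d.
Distance = v·t = 0.94 m/s × 1.155e+05 s = 1.086e+05 m = 108.6 km.

109 km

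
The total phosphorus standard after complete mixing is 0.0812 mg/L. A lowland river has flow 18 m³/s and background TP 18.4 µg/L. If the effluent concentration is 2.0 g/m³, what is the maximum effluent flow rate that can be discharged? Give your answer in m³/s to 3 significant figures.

18.4 µg/L = 0.0184 mg/L.
Mass balance at complete mixing: C_std·(Q_w + Q_r) = Q_w·C_e + Q_r·C_b.
Rearranging, Q_w = Q_r·(C_std − C_b)/(C_e − C_std) = 18·(0.0812 − 0.0184) / (2 − 0.0812) = 0.5891 m³/s.

0.589 m³/s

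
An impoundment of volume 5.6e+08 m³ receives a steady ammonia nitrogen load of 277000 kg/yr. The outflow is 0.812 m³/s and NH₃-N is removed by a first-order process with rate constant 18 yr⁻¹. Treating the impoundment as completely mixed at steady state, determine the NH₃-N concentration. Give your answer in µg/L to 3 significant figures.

27.4 µg/L

Outflow Q = 0.812 m³/s × 3.156e+07 s/yr = 2.562e+07 m³/yr.
Steady-state CSTR mass balance: W = Q·C + k·V·C, so C = W/(Q + kV).
Q + kV = 2.562e+07 + 18·5.6e+08 = 1.011e+10 m³/yr.
C = 277000/1.011e+10 = 2.741e-05 kg/m³ = 0.02741 mg/L = 27.41 µg/L.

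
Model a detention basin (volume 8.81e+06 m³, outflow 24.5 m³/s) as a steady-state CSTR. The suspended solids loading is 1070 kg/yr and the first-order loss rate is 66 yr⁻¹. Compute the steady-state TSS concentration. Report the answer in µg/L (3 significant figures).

0.790 µg/L

Outflow Q = 24.5 m³/s × 3.156e+07 s/yr = 7.732e+08 m³/yr.
Steady-state CSTR mass balance: W = Q·C + k·V·C, so C = W/(Q + kV).
Q + kV = 7.732e+08 + 66·8.81e+06 = 1.355e+09 m³/yr.
C = 1070/1.355e+09 = 7.899e-07 kg/m³ = 0.0007899 mg/L = 0.7899 µg/L.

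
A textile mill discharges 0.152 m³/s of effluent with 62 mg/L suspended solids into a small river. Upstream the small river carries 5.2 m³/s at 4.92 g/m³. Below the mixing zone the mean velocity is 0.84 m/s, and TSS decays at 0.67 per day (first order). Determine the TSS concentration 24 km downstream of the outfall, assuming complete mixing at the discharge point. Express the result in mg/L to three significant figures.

5.24 mg/L

After complete mixing, C₀ = (0.152·62 + 5.2·4.92) / 5.352 = 6.541 mg/L.
Travel time t = 2.4e+04 m / 0.84 m/s = 2.857e+04 s = 0.3307 d.
C = 6.541·exp(−0.67·0.3307) = 6.541·0.8013 = 5.241 mg/L.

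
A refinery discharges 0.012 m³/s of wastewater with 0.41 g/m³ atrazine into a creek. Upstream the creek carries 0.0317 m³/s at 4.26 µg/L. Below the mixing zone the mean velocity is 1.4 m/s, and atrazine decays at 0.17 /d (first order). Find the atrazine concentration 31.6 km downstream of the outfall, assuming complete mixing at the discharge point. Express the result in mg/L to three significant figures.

0.111 mg/L

4.26 µg/L = 0.00426 mg/L.
After complete mixing, C₀ = (0.012·0.41 + 0.0317·0.00426) / 0.0437 = 0.1157 mg/L.
Travel time t = 3.16e+04 m / 1.4 m/s = 2.257e+04 s = 0.2612 d.
C = 0.1157·exp(−0.17·0.2612) = 0.1157·0.9566 = 0.1107 mg/L.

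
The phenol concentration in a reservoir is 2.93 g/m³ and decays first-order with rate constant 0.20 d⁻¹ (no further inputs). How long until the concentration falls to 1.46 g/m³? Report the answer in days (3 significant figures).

t = ln(C₀/C)/k = ln(2.93/1.46)/0.20 = 0.6966/0.20 = 3.483 d.

3.48 d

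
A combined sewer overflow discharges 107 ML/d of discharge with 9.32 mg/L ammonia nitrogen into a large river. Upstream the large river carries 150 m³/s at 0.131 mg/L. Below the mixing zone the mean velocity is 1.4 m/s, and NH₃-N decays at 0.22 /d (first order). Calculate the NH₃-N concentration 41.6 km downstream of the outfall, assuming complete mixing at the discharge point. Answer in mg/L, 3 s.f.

107 ML/d = 1.238 m³/s.
After complete mixing, C₀ = (1.238·9.32 + 150·0.131) / 151.2 = 0.2062 mg/L.
Travel time t = 4.16e+04 m / 1.4 m/s = 2.971e+04 s = 0.3439 d.
C = 0.2062·exp(−0.22·0.3439) = 0.2062·0.9271 = 0.1912 mg/L.

0.191 mg/L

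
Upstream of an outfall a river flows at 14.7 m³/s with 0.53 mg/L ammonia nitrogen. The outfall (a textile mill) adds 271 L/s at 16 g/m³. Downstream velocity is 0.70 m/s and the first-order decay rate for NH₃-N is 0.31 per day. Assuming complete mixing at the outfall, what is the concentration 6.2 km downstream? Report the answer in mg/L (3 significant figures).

271 L/s = 0.271 m³/s.
After complete mixing, C₀ = (0.271·16 + 14.7·0.53) / 14.97 = 0.81 mg/L.
Travel time t = 6200 m / 0.70 m/s = 8857 s = 0.1025 d.
C = 0.81·exp(−0.31·0.1025) = 0.81·0.9687 = 0.7847 mg/L.

0.785 mg/L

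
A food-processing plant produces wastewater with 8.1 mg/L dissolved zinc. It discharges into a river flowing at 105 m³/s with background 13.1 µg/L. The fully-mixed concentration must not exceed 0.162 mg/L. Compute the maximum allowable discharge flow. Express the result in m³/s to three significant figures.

1.97 m³/s

13.1 µg/L = 0.0131 mg/L.
Mass balance at complete mixing: C_std·(Q_w + Q_r) = Q_w·C_e + Q_r·C_b.
Rearranging, Q_w = Q_r·(C_std − C_b)/(C_e − C_std) = 105·(0.162 − 0.0131) / (8.1 − 0.162) = 1.97 m³/s.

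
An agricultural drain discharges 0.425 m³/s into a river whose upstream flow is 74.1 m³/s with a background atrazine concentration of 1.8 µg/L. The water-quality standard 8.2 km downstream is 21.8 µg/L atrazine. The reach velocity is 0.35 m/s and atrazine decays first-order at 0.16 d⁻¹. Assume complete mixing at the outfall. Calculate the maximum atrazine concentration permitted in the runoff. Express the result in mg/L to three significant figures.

1.8 µg/L = 0.0018 mg/L.
21.8 µg/L = 0.0218 mg/L.
Travel time to the compliance point: t = 8200/0.35 = 2.343e+04 s = 0.2712 d; decay factor exp(−0.16·0.2712) = 0.9575.
So the concentration just after mixing may be at most 0.0218/0.9575 = 0.02277 mg/L.
Mass balance: 0.02277·74.52 = 0.425·Cₑ + 74.1·0.0018.
Cₑ = (1.697 − 0.1334) / 0.425 = 3.678 mg/L.

3.68 mg/L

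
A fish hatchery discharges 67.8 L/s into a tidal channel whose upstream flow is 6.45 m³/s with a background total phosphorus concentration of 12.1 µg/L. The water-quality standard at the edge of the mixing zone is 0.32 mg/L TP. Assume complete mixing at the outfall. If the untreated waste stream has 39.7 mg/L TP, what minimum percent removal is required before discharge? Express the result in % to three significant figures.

67.8 L/s = 0.0678 m³/s.
12.1 µg/L = 0.0121 mg/L.
Mass balance: 0.32·6.518 = 0.0678·Cₑ + 6.45·0.0121.
Cₑ = (2.086 − 0.07805) / 0.0678 = 29.61 mg/L.
Required removal = 1 − 29.61/39.7 = 25.41 %.

25.4 %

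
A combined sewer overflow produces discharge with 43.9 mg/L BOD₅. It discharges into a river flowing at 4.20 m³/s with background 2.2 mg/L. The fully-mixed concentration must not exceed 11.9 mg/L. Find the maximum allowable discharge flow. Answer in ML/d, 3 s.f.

110 ML/d

Mass balance at complete mixing: C_std·(Q_w + Q_r) = Q_w·C_e + Q_r·C_b.
Rearranging, Q_w = Q_r·(C_std − C_b)/(C_e − C_std) = 4.20·(11.9 − 2.2) / (43.9 − 11.9) = 1.273 m³/s.
= 110 ML/d.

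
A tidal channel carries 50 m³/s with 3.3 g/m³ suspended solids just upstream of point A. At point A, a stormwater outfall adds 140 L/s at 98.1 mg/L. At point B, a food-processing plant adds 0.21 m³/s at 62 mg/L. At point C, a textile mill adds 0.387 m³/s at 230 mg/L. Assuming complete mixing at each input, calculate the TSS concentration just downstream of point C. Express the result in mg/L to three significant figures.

5.53 mg/L

140 L/s = 0.14 m³/s.
After input A: C = (50·3.3 + 0.14·98.1) / 50.14 = 3.565 mg/L.
After input B: C = (50.14·3.565 + 0.21·62) / 50.35 = 3.808 mg/L.
After input C: C = (50.35·3.808 + 0.387·230) / 50.74 = 5.534 mg/L.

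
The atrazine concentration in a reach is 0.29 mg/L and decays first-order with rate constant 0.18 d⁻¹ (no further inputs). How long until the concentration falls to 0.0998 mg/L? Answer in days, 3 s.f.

t = ln(C₀/C)/k = ln(0.29/0.0998)/0.18 = 1.067/0.18 = 5.926 d.

5.93 d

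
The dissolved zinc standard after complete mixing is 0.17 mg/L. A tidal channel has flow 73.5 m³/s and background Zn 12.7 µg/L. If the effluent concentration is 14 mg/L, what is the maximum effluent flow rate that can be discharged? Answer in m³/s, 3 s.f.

12.7 µg/L = 0.0127 mg/L.
Mass balance at complete mixing: C_std·(Q_w + Q_r) = Q_w·C_e + Q_r·C_b.
Rearranging, Q_w = Q_r·(C_std − C_b)/(C_e − C_std) = 73.5·(0.17 − 0.0127) / (14 − 0.17) = 0.836 m³/s.

0.836 m³/s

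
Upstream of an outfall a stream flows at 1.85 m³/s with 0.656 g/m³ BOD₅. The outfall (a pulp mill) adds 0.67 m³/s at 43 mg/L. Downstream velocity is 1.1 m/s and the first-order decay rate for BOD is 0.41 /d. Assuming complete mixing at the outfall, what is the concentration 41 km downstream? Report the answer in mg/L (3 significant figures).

9.98 mg/L

After complete mixing, C₀ = (0.67·43 + 1.85·0.656) / 2.52 = 11.91 mg/L.
Travel time t = 4.1e+04 m / 1.1 m/s = 3.727e+04 s = 0.4314 d.
C = 11.91·exp(−0.41·0.4314) = 11.91·0.8379 = 9.983 mg/L.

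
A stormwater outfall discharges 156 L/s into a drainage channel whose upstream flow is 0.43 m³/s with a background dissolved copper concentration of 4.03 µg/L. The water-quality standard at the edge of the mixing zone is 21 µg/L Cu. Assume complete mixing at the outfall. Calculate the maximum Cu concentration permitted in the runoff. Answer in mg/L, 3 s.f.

0.0678 mg/L

156 L/s = 0.156 m³/s.
4.03 µg/L = 0.00403 mg/L.
21 µg/L = 0.021 mg/L.
Mass balance: 0.021·0.586 = 0.156·Cₑ + 0.43·0.00403.
Cₑ = (0.01231 − 0.001733) / 0.156 = 0.06778 mg/L.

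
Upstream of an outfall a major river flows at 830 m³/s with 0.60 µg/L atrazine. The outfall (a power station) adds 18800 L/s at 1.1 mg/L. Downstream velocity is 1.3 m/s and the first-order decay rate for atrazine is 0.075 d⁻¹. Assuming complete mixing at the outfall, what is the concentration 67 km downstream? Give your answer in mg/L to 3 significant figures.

18800 L/s = 18.8 m³/s.
0.60 µg/L = 0.0006 mg/L.
After complete mixing, C₀ = (18.8·1.1 + 830·0.0006) / 848.8 = 0.02495 mg/L.
Travel time t = 6.7e+04 m / 1.3 m/s = 5.154e+04 s = 0.5965 d.
C = 0.02495·exp(−0.075·0.5965) = 0.02495·0.9562 = 0.02386 mg/L.

0.0239 mg/L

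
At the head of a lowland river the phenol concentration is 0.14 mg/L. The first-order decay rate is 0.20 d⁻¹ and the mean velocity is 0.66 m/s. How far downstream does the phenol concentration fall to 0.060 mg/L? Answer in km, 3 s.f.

From C = C₀·e^(−kt), t = ln(C₀/C)/k = ln(0.14/0.060)/0.20 = 0.8473/0.20 = 4.236 d.
Distance = v·t = 0.66 m/s × 3.66e+05 s = 2.416e+05 m = 241.6 km.

242 km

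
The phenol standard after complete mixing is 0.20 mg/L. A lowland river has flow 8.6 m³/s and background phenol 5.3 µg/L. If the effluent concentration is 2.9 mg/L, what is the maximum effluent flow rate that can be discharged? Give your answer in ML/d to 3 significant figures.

5.3 µg/L = 0.0053 mg/L.
Mass balance at complete mixing: C_std·(Q_w + Q_r) = Q_w·C_e + Q_r·C_b.
Rearranging, Q_w = Q_r·(C_std − C_b)/(C_e − C_std) = 8.6·(0.2 − 0.0053) / (2.9 − 0.2) = 0.6202 m³/s.
= 53.58 ML/d.

53.6 ML/d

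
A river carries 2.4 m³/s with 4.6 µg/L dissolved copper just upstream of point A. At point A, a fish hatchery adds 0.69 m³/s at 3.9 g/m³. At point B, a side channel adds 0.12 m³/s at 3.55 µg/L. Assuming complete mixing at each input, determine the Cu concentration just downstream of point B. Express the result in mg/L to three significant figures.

0.842 mg/L

4.6 µg/L = 0.0046 mg/L.
After input A: C = (2.4·0.0046 + 0.69·3.9) / 3.09 = 0.8744 mg/L.
3.55 µg/L = 0.00355 mg/L.
After input B: C = (3.09·0.8744 + 0.12·0.00355) / 3.21 = 0.8419 mg/L.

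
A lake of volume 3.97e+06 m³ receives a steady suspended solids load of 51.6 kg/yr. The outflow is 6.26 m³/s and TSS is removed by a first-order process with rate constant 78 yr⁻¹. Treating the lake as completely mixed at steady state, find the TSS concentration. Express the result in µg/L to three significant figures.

Outflow Q = 6.26 m³/s × 3.156e+07 s/yr = 1.976e+08 m³/yr.
Steady-state CSTR mass balance: W = Q·C + k·V·C, so C = W/(Q + kV).
Q + kV = 1.976e+08 + 78·3.97e+06 = 5.072e+08 m³/yr.
C = 51.6/5.072e+08 = 1.017e-07 kg/m³ = 0.0001017 mg/L = 0.1017 µg/L.

0.102 µg/L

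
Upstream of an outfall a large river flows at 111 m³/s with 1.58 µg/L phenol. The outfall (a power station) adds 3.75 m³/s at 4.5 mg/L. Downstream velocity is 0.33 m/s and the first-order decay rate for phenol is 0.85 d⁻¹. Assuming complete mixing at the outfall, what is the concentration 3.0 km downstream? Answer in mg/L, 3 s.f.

1.58 µg/L = 0.00158 mg/L.
After complete mixing, C₀ = (3.75·4.5 + 111·0.00158) / 114.8 = 0.1486 mg/L.
Travel time t = 3000 m / 0.33 m/s = 9091 s = 0.1052 d.
C = 0.1486·exp(−0.85·0.1052) = 0.1486·0.9144 = 0.1359 mg/L.

0.136 mg/L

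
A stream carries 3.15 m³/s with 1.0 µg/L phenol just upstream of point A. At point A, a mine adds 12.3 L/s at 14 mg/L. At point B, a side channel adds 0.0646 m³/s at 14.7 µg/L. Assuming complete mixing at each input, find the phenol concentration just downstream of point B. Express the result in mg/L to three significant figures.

1.0 µg/L = 0.001 mg/L.
12.3 L/s = 0.0123 m³/s.
After input A: C = (3.15·0.001 + 0.0123·14) / 3.162 = 0.05545 mg/L.
14.7 µg/L = 0.0147 mg/L.
After input B: C = (3.162·0.05545 + 0.0646·0.0147) / 3.227 = 0.05463 mg/L.

0.0546 mg/L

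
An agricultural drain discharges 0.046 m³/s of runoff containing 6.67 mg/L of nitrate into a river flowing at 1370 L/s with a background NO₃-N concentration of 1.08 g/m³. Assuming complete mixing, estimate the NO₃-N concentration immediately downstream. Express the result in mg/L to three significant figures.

1370 L/s = 1.37 m³/s.
By mass balance at complete mixing, C = (0.046·6.67 + 1.37·1.08) / (0.046 + 1.37) = 1.786/1.416 = 1.262 mg/L.

1.26 mg/L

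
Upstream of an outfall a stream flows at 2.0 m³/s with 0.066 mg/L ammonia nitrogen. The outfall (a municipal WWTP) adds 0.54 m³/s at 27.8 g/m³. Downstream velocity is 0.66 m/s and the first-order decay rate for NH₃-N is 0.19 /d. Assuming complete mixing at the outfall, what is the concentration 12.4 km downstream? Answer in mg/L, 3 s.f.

After complete mixing, C₀ = (0.54·27.8 + 2·0.066) / 2.54 = 5.962 mg/L.
Travel time t = 1.24e+04 m / 0.66 m/s = 1.879e+04 s = 0.2175 d.
C = 5.962·exp(−0.19·0.2175) = 5.962·0.9595 = 5.721 mg/L.

5.72 mg/L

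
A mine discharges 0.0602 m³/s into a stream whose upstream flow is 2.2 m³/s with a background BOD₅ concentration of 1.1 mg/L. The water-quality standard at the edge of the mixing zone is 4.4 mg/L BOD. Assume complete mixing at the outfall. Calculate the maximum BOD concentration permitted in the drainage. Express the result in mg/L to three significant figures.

125 mg/L

Mass balance: 4.4·2.26 = 0.0602·Cₑ + 2.2·1.1.
Cₑ = (9.945 − 2.42) / 0.0602 = 125 mg/L.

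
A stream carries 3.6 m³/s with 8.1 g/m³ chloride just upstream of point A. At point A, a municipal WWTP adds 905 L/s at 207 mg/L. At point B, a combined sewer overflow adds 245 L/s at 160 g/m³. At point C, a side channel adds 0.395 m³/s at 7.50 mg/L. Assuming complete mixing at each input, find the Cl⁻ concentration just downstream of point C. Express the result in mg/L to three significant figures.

905 L/s = 0.905 m³/s.
After input A: C = (3.6·8.1 + 0.905·207) / 4.505 = 48.06 mg/L.
245 L/s = 0.245 m³/s.
After input B: C = (4.505·48.06 + 0.245·160) / 4.75 = 53.83 mg/L.
After input C: C = (4.75·53.83 + 0.395·7.5) / 5.145 = 50.27 mg/L.

50.3 mg/L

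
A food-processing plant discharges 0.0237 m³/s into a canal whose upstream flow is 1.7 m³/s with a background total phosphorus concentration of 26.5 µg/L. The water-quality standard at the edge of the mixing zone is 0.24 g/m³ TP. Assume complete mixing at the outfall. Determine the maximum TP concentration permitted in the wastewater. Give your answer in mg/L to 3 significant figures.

15.6 mg/L

26.5 µg/L = 0.0265 mg/L.
Mass balance: 0.24·1.724 = 0.0237·Cₑ + 1.7·0.0265.
Cₑ = (0.4137 − 0.04505) / 0.0237 = 15.55 mg/L.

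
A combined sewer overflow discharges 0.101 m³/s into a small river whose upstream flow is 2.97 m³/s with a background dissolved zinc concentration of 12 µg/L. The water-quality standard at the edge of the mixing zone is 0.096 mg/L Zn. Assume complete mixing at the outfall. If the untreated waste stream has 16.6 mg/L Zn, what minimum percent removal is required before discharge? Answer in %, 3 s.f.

84.5 %

12 µg/L = 0.012 mg/L.
Mass balance: 0.096·3.071 = 0.101·Cₑ + 2.97·0.012.
Cₑ = (0.2948 − 0.03564) / 0.101 = 2.566 mg/L.
Required removal = 1 − 2.566/16.6 = 84.54 %.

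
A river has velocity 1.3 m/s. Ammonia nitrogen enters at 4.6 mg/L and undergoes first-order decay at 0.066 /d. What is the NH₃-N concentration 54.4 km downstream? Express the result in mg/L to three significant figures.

4.46 mg/L

Travel time t = 54.4 km / 1.3 m/s = 5.44e+04/1.3 = 4.185e+04 s = 0.4843 d.
First-order decay: C = 4.6·exp(−0.066·0.4843) = 4.6·0.9685 = 4.455 mg/L.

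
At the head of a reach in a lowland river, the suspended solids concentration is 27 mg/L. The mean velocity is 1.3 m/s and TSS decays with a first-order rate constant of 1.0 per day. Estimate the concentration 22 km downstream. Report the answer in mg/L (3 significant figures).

22.2 mg/L

Travel time t = 22 km / 1.3 m/s = 2.2e+04/1.3 = 1.692e+04 s = 0.1959 d.
First-order decay: C = 27·exp(−1.0·0.1959) = 27·0.8221 = 22.2 mg/L.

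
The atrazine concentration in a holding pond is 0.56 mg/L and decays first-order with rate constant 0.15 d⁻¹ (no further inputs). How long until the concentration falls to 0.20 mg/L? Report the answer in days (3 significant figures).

t = ln(C₀/C)/k = ln(0.56/0.20)/0.15 = 1.03/0.15 = 6.864 d.

6.86 d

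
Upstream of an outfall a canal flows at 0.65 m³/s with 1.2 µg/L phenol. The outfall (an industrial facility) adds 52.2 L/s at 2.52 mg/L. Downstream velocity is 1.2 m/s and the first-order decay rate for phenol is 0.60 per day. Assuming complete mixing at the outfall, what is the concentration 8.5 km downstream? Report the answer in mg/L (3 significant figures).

0.179 mg/L

52.2 L/s = 0.0522 m³/s.
1.2 µg/L = 0.0012 mg/L.
After complete mixing, C₀ = (0.0522·2.52 + 0.65·0.0012) / 0.7022 = 0.1884 mg/L.
Travel time t = 8500 m / 1.2 m/s = 7083 s = 0.08198 d.
C = 0.1884·exp(−0.60·0.08198) = 0.1884·0.952 = 0.1794 mg/L.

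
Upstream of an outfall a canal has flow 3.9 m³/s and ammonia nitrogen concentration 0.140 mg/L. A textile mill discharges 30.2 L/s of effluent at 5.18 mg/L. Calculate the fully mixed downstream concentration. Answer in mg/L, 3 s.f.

0.179 mg/L

30.2 L/s = 0.0302 m³/s.
Conservation of mass across the mixing zone: C = (0.0302·5.18 + 3.9·0.14) / (0.0302 + 3.9) = 0.7024/3.93 = 0.1787 mg/L.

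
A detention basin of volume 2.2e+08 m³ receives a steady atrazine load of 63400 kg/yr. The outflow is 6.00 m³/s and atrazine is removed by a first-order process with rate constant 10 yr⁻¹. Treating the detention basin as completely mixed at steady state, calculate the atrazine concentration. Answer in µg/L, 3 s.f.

26.5 µg/L

Outflow Q = 6.00 m³/s × 3.156e+07 s/yr = 1.893e+08 m³/yr.
Steady-state CSTR mass balance: W = Q·C + k·V·C, so C = W/(Q + kV).
Q + kV = 1.893e+08 + 10·2.2e+08 = 2.389e+09 m³/yr.
C = 63400/2.389e+09 = 2.653e-05 kg/m³ = 0.02653 mg/L = 26.53 µg/L.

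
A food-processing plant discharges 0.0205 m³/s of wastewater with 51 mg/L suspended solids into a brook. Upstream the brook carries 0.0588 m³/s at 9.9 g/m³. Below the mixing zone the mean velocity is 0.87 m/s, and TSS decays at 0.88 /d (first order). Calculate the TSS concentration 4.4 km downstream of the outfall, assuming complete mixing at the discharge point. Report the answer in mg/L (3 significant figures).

19.5 mg/L

After complete mixing, C₀ = (0.0205·51 + 0.0588·9.9) / 0.0793 = 20.52 mg/L.
Travel time t = 4400 m / 0.87 m/s = 5057 s = 0.05854 d.
C = 20.52·exp(−0.88·0.05854) = 20.52·0.9498 = 19.49 mg/L.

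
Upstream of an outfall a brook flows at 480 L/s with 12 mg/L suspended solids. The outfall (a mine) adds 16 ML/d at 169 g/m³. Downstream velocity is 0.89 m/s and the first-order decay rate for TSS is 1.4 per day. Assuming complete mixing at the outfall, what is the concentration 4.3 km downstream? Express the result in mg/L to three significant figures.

16 ML/d = 0.1852 m³/s.
480 L/s = 0.48 m³/s.
After complete mixing, C₀ = (0.1852·169 + 0.48·12) / 0.6652 = 55.71 mg/L.
Travel time t = 4300 m / 0.89 m/s = 4831 s = 0.05592 d.
C = 55.71·exp(−1.4·0.05592) = 55.71·0.9247 = 51.51 mg/L.

51.5 mg/L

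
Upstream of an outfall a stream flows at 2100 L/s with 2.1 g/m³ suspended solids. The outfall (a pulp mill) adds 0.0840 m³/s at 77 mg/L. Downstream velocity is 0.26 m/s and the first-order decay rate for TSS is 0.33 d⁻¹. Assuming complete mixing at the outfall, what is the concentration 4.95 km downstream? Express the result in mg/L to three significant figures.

2100 L/s = 2.1 m³/s.
After complete mixing, C₀ = (0.084·77 + 2.1·2.1) / 2.184 = 4.981 mg/L.
Travel time t = 4950 m / 0.26 m/s = 1.904e+04 s = 0.2204 d.
C = 4.981·exp(−0.33·0.2204) = 4.981·0.9299 = 4.631 mg/L.

4.63 mg/L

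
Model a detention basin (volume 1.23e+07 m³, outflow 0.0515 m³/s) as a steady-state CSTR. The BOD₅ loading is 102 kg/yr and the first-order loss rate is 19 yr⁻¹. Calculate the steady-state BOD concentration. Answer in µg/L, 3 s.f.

0.433 µg/L

Outflow Q = 0.0515 m³/s × 3.156e+07 s/yr = 1.625e+06 m³/yr.
Steady-state CSTR mass balance: W = Q·C + k·V·C, so C = W/(Q + kV).
Q + kV = 1.625e+06 + 19·1.23e+07 = 2.353e+08 m³/yr.
C = 102/2.353e+08 = 4.334e-07 kg/m³ = 0.0004334 mg/L = 0.4334 µg/L.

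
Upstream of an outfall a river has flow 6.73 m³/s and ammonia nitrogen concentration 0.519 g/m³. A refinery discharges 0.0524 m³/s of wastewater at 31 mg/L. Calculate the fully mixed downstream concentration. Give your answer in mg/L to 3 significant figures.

Conservation of mass across the mixing zone: C = (0.0524·31 + 6.73·0.519) / (0.0524 + 6.73) = 5.117/6.782 = 0.7545 mg/L.

0.754 mg/L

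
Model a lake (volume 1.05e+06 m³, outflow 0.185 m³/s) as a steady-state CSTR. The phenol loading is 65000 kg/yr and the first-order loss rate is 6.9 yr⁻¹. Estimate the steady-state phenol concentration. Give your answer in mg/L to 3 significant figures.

4.97 mg/L

Outflow Q = 0.185 m³/s × 3.156e+07 s/yr = 5.838e+06 m³/yr.
Steady-state CSTR mass balance: W = Q·C + k·V·C, so C = W/(Q + kV).
Q + kV = 5.838e+06 + 6.9·1.05e+06 = 1.308e+07 m³/yr.
C = 65000/1.308e+07 = 0.004968 kg/m³ = 4.968 mg/L.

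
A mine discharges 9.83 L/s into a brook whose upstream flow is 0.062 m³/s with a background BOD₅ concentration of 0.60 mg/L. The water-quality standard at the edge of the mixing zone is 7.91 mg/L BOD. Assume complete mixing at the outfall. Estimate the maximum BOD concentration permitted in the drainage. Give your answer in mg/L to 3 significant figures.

54.0 mg/L

9.83 L/s = 0.00983 m³/s.
Mass balance: 7.91·0.07183 = 0.00983·Cₑ + 0.062·0.6.
Cₑ = (0.5682 − 0.0372) / 0.00983 = 54.02 mg/L.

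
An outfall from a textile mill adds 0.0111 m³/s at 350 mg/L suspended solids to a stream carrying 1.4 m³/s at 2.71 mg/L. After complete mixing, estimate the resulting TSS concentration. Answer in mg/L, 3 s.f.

5.44 mg/L

Conservation of mass across the mixing zone: C = (0.0111·350 + 1.4·2.71) / (0.0111 + 1.4) = 7.679/1.411 = 5.442 mg/L.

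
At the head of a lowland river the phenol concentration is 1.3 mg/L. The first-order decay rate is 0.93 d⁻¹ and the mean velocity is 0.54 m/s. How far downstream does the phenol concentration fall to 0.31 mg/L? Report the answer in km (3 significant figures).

71.9 km

From C = C₀·e^(−kt), t = ln(C₀/C)/k = ln(1.3/0.31)/0.93 = 1.434/0.93 = 1.541 d.
Distance = v·t = 0.54 m/s × 1.332e+05 s = 7.192e+04 m = 71.92 km.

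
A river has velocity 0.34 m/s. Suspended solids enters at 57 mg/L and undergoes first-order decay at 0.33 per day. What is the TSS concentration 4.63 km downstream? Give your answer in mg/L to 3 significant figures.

54.1 mg/L

Travel time t = 4.63 km / 0.34 m/s = 4630/0.34 = 1.362e+04 s = 0.1576 d.
First-order decay: C = 57·exp(−0.33·0.1576) = 57·0.9493 = 54.11 mg/L.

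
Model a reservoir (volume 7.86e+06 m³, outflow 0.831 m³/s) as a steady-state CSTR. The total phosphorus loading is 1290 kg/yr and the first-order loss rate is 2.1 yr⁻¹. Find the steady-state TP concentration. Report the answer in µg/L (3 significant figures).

30.2 µg/L

Outflow Q = 0.831 m³/s × 3.156e+07 s/yr = 2.622e+07 m³/yr.
Steady-state CSTR mass balance: W = Q·C + k·V·C, so C = W/(Q + kV).
Q + kV = 2.622e+07 + 2.1·7.86e+06 = 4.273e+07 m³/yr.
C = 1290/4.273e+07 = 3.019e-05 kg/m³ = 0.03019 mg/L = 30.19 µg/L.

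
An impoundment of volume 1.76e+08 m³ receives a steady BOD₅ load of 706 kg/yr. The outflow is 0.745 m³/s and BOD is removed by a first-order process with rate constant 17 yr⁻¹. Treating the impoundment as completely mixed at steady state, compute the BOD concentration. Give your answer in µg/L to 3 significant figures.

0.234 µg/L

Outflow Q = 0.745 m³/s × 3.156e+07 s/yr = 2.351e+07 m³/yr.
Steady-state CSTR mass balance: W = Q·C + k·V·C, so C = W/(Q + kV).
Q + kV = 2.351e+07 + 17·1.76e+08 = 3.016e+09 m³/yr.
C = 706/3.016e+09 = 2.341e-07 kg/m³ = 0.0002341 mg/L = 0.2341 µg/L.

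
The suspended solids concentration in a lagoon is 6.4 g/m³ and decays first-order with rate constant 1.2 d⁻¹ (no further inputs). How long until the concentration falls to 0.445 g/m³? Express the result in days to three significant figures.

t = ln(C₀/C)/k = ln(6.4/0.445)/1.2 = 2.666/1.2 = 2.222 d.

2.22 d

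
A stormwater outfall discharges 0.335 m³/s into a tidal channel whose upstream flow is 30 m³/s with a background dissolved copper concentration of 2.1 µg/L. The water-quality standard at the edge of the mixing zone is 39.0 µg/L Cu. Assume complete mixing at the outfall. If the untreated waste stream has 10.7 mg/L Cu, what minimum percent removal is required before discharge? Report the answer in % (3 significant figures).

68.8 %

2.1 µg/L = 0.0021 mg/L.
39.0 µg/L = 0.039 mg/L.
Mass balance: 0.039·30.34 = 0.335·Cₑ + 30·0.0021.
Cₑ = (1.183 − 0.063) / 0.335 = 3.343 mg/L.
Required removal = 1 − 3.343/10.7 = 68.75 %.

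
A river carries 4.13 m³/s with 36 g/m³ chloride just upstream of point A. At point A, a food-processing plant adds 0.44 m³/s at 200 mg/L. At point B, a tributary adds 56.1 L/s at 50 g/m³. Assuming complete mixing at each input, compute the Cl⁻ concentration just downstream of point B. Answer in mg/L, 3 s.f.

51.8 mg/L

After input A: C = (4.13·36 + 0.44·200) / 4.57 = 51.79 mg/L.
56.1 L/s = 0.0561 m³/s.
After input B: C = (4.57·51.79 + 0.0561·50) / 4.626 = 51.77 mg/L.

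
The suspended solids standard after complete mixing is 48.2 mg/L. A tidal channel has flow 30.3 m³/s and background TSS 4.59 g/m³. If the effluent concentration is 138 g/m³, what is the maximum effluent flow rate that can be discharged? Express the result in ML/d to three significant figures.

Mass balance at complete mixing: C_std·(Q_w + Q_r) = Q_w·C_e + Q_r·C_b.
Rearranging, Q_w = Q_r·(C_std − C_b)/(C_e − C_std) = 30.3·(48.2 − 4.59) / (138 − 48.2) = 14.71 m³/s.
= 1271 ML/d.

1270 ML/d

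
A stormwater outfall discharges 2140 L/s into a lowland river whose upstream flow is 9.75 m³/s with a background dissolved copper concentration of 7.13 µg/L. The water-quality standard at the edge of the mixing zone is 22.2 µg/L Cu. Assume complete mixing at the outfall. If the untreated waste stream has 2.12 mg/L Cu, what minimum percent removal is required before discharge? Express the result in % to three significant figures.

95.7 %

2140 L/s = 2.14 m³/s.
7.13 µg/L = 0.00713 mg/L.
22.2 µg/L = 0.0222 mg/L.
Mass balance: 0.0222·11.89 = 2.14·Cₑ + 9.75·0.00713.
Cₑ = (0.264 − 0.06952) / 2.14 = 0.09086 mg/L.
Required removal = 1 − 0.09086/2.12 = 95.71 %.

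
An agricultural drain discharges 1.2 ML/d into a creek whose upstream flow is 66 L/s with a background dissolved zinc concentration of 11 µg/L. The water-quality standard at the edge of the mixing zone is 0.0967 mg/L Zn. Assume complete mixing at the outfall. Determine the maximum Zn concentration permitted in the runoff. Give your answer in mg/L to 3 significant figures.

1.2 ML/d = 0.01389 m³/s.
66 L/s = 0.066 m³/s.
11 µg/L = 0.011 mg/L.
Mass balance: 0.0967·0.07989 = 0.01389·Cₑ + 0.066·0.011.
Cₑ = (0.007725 − 0.000726) / 0.01389 = 0.5039 mg/L.

0.504 mg/L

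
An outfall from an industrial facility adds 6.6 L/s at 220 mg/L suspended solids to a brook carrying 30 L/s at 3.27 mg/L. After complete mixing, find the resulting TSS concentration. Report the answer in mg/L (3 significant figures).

42.4 mg/L

6.6 L/s = 0.0066 m³/s.
30 L/s = 0.03 m³/s.
By mass balance at complete mixing, C = (0.0066·220 + 0.03·3.27) / (0.0066 + 0.03) = 1.55/0.0366 = 42.35 mg/L.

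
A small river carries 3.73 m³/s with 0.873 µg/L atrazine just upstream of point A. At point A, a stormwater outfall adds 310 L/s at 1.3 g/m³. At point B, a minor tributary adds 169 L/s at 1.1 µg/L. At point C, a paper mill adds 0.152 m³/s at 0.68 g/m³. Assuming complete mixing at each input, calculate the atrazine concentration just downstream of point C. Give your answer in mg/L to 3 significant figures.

0.117 mg/L

0.873 µg/L = 0.000873 mg/L.
310 L/s = 0.31 m³/s.
After input A: C = (3.73·0.000873 + 0.31·1.3) / 4.04 = 0.1006 mg/L.
169 L/s = 0.169 m³/s.
1.1 µg/L = 0.0011 mg/L.
After input B: C = (4.04·0.1006 + 0.169·0.0011) / 4.209 = 0.09657 mg/L.
After input C: C = (4.209·0.09657 + 0.152·0.68) / 4.361 = 0.1169 mg/L.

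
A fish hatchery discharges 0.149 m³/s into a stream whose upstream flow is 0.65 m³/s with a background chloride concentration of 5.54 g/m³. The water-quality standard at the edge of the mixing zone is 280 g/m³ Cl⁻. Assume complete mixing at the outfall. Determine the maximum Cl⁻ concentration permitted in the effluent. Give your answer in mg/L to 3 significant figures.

Mass balance: 280·0.799 = 0.149·Cₑ + 0.65·5.54.
Cₑ = (223.7 − 3.601) / 0.149 = 1477 mg/L.

1480 mg/L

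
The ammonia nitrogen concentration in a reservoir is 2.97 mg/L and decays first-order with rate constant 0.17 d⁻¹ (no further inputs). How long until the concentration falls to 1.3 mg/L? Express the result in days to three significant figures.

4.86 d

t = ln(C₀/C)/k = ln(2.97/1.3)/0.17 = 0.8262/0.17 = 4.86 d.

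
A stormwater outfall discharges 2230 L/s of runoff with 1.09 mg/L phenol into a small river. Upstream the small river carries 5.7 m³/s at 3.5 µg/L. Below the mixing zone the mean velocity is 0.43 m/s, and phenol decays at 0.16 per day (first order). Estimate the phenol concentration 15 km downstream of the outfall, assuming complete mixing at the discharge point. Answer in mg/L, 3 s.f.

0.290 mg/L

2230 L/s = 2.23 m³/s.
3.5 µg/L = 0.0035 mg/L.
After complete mixing, C₀ = (2.23·1.09 + 5.7·0.0035) / 7.93 = 0.309 mg/L.
Travel time t = 1.5e+04 m / 0.43 m/s = 3.488e+04 s = 0.4037 d.
C = 0.309·exp(−0.16·0.4037) = 0.309·0.9374 = 0.2897 mg/L.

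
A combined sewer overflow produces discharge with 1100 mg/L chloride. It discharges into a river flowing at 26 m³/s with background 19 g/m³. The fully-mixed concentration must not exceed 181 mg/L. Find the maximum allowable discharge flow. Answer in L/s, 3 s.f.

4580 L/s

Mass balance at complete mixing: C_std·(Q_w + Q_r) = Q_w·C_e + Q_r·C_b.
Rearranging, Q_w = Q_r·(C_std − C_b)/(C_e − C_std) = 26·(181 − 19) / (1100 − 181) = 4.583 m³/s.
= 4583 L/s.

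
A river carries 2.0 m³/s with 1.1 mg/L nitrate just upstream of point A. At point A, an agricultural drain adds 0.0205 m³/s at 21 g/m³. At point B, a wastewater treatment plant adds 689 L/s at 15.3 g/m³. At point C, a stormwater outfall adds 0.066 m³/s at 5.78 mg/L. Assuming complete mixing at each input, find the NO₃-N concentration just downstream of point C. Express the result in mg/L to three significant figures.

After input A: C = (2·1.1 + 0.0205·21) / 2.021 = 1.302 mg/L.
689 L/s = 0.689 m³/s.
After input B: C = (2.021·1.302 + 0.689·15.3) / 2.71 = 4.861 mg/L.
After input C: C = (2.71·4.861 + 0.066·5.78) / 2.776 = 4.883 mg/L.

4.88 mg/L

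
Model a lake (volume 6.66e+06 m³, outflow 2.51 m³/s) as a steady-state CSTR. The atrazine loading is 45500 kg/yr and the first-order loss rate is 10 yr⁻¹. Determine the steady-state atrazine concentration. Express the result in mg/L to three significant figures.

0.312 mg/L

Outflow Q = 2.51 m³/s × 3.156e+07 s/yr = 7.921e+07 m³/yr.
Steady-state CSTR mass balance: W = Q·C + k·V·C, so C = W/(Q + kV).
Q + kV = 7.921e+07 + 10·6.66e+06 = 1.458e+08 m³/yr.
C = 45500/1.458e+08 = 0.0003121 kg/m³ = 0.3121 mg/L.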